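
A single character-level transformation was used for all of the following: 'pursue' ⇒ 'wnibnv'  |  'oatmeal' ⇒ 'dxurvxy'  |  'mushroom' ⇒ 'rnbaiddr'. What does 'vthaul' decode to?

p(15)→w(22) and u(20)→n(13) fit y≡19x+23 (mod 26); the inverse of 19 mod 26 is 11. This is an affine cipher: with a=0,…,z=25, each position x becomes (19x+23) mod 26.
Undoing it on vthaul: v(21)→11·(21−23)≡4=e; t(19)→11·(19−23)≡8=i; h(7)→11·(7−23)≡6=g; a(0)→11·(0−23)≡7=h; u(20)→11·(20−23)≡19=t; l(11)→11·(11−23)≡24=y (all mod 26).

eighty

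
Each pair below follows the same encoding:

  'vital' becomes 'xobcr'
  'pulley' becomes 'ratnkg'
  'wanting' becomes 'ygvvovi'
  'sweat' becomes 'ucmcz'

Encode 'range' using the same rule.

Shifts by position in vital: pos 0: v→x (+2), pos 1: i→o (+6), pos 2: t→b (+8), pos 3: a→c (+2), pos 4: l→r (+6) — repeating every 3. It's a Vigenère-style cipher with numeric key [2,6,8]: position i shifts by key[i mod 3].
For range: r+2=t, a+6=g, n+8=v, g+2=i, e+6=k.

tgvik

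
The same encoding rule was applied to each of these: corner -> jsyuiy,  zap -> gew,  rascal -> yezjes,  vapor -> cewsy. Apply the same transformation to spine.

zwmui

The shift depends on letter class: consonant c→j is +7, but vowel o→s is +4. The rule splits by letter class: vowels +4, consonants +7.
On spine: s(cons)+7=z, p(cons)+7=w, i(vowel)+4=m, n(cons)+7=u, e(vowel)+4=i.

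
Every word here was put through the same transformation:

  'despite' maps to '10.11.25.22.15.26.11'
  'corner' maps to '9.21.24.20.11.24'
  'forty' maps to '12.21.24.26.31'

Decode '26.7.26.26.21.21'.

tattoo

d is letter #4 and maps to 10: an offset of 6. Each letter is replaced by its alphabet position (a=1..z=26) + 6.
Undoing it on 26.7.26.26.21.21: 26→(26−6)÷1=20=t, 7→(7−6)÷1=1=a, 26→(26−6)÷1=20=t, 26→(26−6)÷1=20=t, 21→(21−6)÷1=15=o, 21→(21−6)÷1=15=o.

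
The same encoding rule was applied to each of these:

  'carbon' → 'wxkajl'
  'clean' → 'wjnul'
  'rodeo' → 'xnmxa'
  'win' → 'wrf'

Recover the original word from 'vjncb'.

steam

The output letters match the input read backwards, each shifted +9: carbon reversed is nobrac. Two steps: reverse the string, then apply a Caesar shift of +9.
Undoing it on vjncb: shift back: v−9=m, j−9=a, n−9=e, c−9=t, b−9=s → maets; then reverse → steam.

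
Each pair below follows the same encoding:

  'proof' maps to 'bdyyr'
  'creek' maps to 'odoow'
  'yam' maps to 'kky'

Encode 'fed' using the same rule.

The shift depends on letter class: consonant p→b is +12, but vowel o→y is +10. Vowels shift forward by 10 and consonants shift forward by 12.
For fed: f(cons)+12=r, e(vowel)+10=o, d(cons)+12=p.

rop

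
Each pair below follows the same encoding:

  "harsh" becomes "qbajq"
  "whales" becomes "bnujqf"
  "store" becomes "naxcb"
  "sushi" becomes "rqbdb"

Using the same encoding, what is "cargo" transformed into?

xpajl

Two steps: reverse the string, then apply a Caesar shift of +9.
For cargo: reverse → ograc; then shift: o+9=x, g+9=p, r+9=a, a+9=j, c+9=l.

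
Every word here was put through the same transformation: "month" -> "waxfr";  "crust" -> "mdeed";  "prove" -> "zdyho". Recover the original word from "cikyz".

swamp

It's a Vigenère-style cipher with numeric key [10,12]: position i shifts by key[i mod 2].
Undoing it on cikyz: c−10=s, i−12=w, k−10=a, y−12=m, z−10=p.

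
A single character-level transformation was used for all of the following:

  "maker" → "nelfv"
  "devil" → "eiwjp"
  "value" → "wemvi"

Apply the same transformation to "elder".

fpefv

Shifts by position in maker: pos 0: m→n (+1), pos 1: a→e (+4), pos 2: k→l (+1), pos 3: e→f (+1), pos 4: r→v (+4) — repeating every 3. A repeating key of period 3 is used — shifts +1, +4, +1 over and over.
On elder: e+1=f, l+4=p, d+1=e, e+1=f, r+4=v.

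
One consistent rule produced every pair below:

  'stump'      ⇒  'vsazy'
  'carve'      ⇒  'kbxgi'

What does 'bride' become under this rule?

The word is reversed, then every letter is shifted forward by 6.
On bride: reverse → edirb; then shift: e+6=k, d+6=j, i+6=o, r+6=x, b+6=h.

kjoxh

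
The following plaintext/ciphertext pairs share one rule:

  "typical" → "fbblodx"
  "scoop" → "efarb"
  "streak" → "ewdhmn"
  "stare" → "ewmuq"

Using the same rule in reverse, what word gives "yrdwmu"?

The shifts repeat in a cycle of length 2: positions 0,1,… shift by +12, +3, then the pattern repeats.
Undoing it on yrdwmu: y−12=m, r−3=o, d−12=r, w−3=t, m−12=a, u−3=r.

mortar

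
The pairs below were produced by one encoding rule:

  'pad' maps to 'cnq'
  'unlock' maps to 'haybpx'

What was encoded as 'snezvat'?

farming

This is a Caesar cipher with shift 13.
Undoing it on snezvat: s−13=f, n−13=a, e−13=r, z−13=m, v−13=i, a−13=n, t−13=g.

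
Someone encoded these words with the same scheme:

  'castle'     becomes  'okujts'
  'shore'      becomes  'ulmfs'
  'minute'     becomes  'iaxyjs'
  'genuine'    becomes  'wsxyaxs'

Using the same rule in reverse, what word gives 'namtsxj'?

c(2)→o(14) and a(0)→k(10) fit y≡15x+10 (mod 26); the inverse of 15 mod 26 is 7. Each letter's alphabet position (a=0..z=25) is mapped through 15·x+10 mod 26 — an affine cipher.
Decoding namtsxj: n(13)→7·(13−10)≡21=v; a(0)→7·(0−10)≡8=i; m(12)→7·(12−10)≡14=o; t(19)→7·(19−10)≡11=l; s(18)→7·(18−10)≡4=e; x(23)→7·(23−10)≡13=n; j(9)→7·(9−10)≡19=t (all mod 26).

violent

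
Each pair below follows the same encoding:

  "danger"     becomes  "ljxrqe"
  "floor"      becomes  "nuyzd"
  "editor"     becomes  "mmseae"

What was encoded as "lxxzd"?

donor

In danger: d→l is +8, a→j is +9, n→x is +10, g→r is +11 — the shift increases by 1 each position. Letter i (0-indexed) is shifted by i+8, so successive shifts are 8, 9, 10, ….
Undoing it on lxxzd: l−8=d, x−9=o, x−10=n, z−11=o, d−12=r.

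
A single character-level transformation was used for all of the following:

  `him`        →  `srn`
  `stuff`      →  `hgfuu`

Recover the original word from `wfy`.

dub

Each letter is replaced by its mirror in the alphabet: a↔z, b↔y, c↔x, and so on (the Atbash cipher).
Reversing it on wfy: w↔d, f↔u, y↔b.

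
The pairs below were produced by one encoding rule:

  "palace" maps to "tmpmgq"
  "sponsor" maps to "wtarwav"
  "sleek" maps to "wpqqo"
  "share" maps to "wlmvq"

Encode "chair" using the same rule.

glmuv

The shift depends on letter class: consonant p→t is +4, but vowel a→m is +12. Two shifts are in play — +12 for a/e/i/o/u, +4 for every other letter.
On chair: c(cons)+4=g, h(cons)+4=l, a(vowel)+12=m, i(vowel)+12=u, r(cons)+4=v.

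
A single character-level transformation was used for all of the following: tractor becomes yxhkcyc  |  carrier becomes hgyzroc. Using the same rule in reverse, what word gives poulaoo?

In tractor: t→y is +5, r→x is +6, a→h is +7, c→k is +8 — the shift increases by 1 each position. Letter i (0-indexed) is shifted by i+5, so successive shifts are 5, 6, 7, ….
Decoding poulaoo: p−5=k, o−6=i, u−7=n, l−8=d, a−9=r, o−10=e, o−11=d.

kindred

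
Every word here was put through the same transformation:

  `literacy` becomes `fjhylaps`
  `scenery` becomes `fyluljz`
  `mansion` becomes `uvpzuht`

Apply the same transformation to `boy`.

fvi

Two steps: reverse the string, then apply a Caesar shift of +7.
For boy: reverse → yob; then shift: y+7=f, o+7=v, b+7=i.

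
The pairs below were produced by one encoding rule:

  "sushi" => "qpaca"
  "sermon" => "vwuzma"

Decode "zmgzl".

dryer

The output letters match the input read backwards, each shifted +8: sushi reversed is ihsus. The word is reversed, then every letter is shifted forward by 8.
Decoding zmgzl: shift back: z−8=r, m−8=e, g−8=y, z−8=r, l−8=d → reyrd; then reverse → dryer.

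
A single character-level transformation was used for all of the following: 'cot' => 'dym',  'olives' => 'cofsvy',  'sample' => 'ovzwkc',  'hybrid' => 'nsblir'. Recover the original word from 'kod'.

The output letters match the input read backwards, each shifted +10: cot reversed is toc. Two steps: reverse the string, then apply a Caesar shift of +10.
Decoding kod: shift back: k−10=a, o−10=e, d−10=t → aet; then reverse → tea.

tea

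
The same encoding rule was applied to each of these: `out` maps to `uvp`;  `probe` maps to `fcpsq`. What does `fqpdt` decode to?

scope

The output letters match the input read backwards, each shifted +1: out reversed is tuo. The word is reversed, then every letter is shifted forward by 1.
Reversing it on fqpdt: shift back: f−1=e, q−1=p, p−1=o, d−1=c, t−1=s → epocs; then reverse → scope.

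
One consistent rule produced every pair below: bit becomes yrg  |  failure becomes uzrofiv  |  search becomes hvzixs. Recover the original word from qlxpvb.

jockey

Each letter is replaced by its mirror in the alphabet: a↔z, b↔y, c↔x, and so on (the Atbash cipher).
Decoding qlxpvb: q↔j, l↔o, x↔c, p↔k, v↔e, b↔y.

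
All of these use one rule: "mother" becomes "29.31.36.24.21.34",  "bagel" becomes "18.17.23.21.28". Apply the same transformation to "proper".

32.34.31.32.21.34

Each letter is replaced by its alphabet position (a=1..z=26) + 16.
Applying it to proper: p=16→32, r=18→34, o=15→31, p=16→32, e=5→21, r=18→34.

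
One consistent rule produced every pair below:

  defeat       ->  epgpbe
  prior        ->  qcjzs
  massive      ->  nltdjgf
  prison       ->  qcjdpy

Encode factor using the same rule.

gldepc

Shifts by position in defeat: pos 0: d→e (+1), pos 1: e→p (+11), pos 2: f→g (+1), pos 3: e→p (+11) — repeating every 2. It's a Vigenère-style cipher with numeric key [1,11]: position i shifts by key[i mod 2].
For factor: f+1=g, a+11=l, c+1=d, t+11=e, o+1=p, r+11=c.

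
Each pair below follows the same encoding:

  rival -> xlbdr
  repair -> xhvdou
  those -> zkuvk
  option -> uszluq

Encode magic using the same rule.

sdmli

Shifts by position in rival: pos 0: r→x (+6), pos 1: i→l (+3), pos 2: v→b (+6), pos 3: a→d (+3) — repeating every 2. It's a Vigenère-style cipher with numeric key [6,3]: position i shifts by key[i mod 2].
For magic: m+6=s, a+3=d, g+6=m, i+3=l, c+6=i.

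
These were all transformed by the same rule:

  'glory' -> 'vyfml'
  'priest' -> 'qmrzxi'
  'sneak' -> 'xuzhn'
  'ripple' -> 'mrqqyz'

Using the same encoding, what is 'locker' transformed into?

yfdnzm

Each letter's alphabet position (a=0..z=25) is mapped through 11·x+7 mod 26 — an affine cipher.
For locker: l(11)→11·11+7≡24=y; o(14)→11·14+7≡5=f; c(2)→11·2+7≡3=d; k(10)→11·10+7≡13=n; e(4)→11·4+7≡25=z; r(17)→11·17+7≡12=m (all mod 26).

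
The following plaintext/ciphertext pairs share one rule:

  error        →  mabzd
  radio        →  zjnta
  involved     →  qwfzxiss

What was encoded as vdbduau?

nursing

Each letter shifts forward by (position + 8), i.e. 8, 9, 10, … — the shift grows by one for each successive letter.
Undoing it on vdbduau: v−8=n, d−9=u, b−10=r, d−11=s, u−12=i, a−13=n, u−14=g.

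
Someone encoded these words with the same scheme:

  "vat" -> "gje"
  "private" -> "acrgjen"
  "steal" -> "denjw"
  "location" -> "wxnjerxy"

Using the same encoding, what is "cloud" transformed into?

The shift depends on letter class: consonant v→g is +11, but vowel a→j is +9. Two shifts are in play — +9 for a/e/i/o/u, +11 for every other letter.
For cloud: c(cons)+11=n, l(cons)+11=w, o(vowel)+9=x, u(vowel)+9=d, d(cons)+11=o.

nwxdo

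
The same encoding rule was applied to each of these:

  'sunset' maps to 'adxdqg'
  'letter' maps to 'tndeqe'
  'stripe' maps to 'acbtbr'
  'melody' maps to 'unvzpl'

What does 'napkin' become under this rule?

vjzvua

In sunset: s→a is +8, u→d is +9, n→x is +10, s→d is +11 — the shift increases by 1 each position. Letter i (0-indexed) is shifted by i+8, so successive shifts are 8, 9, 10, ….
Applying it to napkin: n+8=v, a+9=j, p+10=z, k+11=v, i+12=u, n+13=a.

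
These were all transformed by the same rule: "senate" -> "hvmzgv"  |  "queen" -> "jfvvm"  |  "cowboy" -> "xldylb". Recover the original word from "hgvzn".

steam

Each pair mirrors across the alphabet (s↔h, e↔v, n↔m): positions sum to 25. Each letter is replaced by its mirror in the alphabet: a↔z, b↔y, c↔x, and so on (the Atbash cipher).
Decoding hgvzn: h↔s, g↔t, v↔e, z↔a, n↔m.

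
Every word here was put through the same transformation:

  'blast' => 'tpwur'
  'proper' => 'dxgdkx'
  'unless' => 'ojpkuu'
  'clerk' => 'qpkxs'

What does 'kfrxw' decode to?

extra

b(1)→t(19) and l(11)→p(15) fit y≡23x+22 (mod 26); the inverse of 23 mod 26 is 17. This is an affine cipher: with a=0,…,z=25, each position x becomes (23x+22) mod 26.
Undoing it on kfrxw: k(10)→17·(10−22)≡4=e; f(5)→17·(5−22)≡23=x; r(17)→17·(17−22)≡19=t; x(23)→17·(23−22)≡17=r; w(22)→17·(22−22)≡0=a (all mod 26).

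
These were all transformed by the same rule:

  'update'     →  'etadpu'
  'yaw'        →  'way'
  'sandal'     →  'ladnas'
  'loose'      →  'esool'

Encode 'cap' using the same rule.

pac

The output letters match the input read backwards: update reversed is etadpu. It's just the letters in reverse order.
Applying it to cap: reverse → pac.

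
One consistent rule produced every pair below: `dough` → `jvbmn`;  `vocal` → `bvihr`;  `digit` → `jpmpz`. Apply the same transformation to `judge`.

The shift depends on letter class: consonant d→j is +6, but vowel o→v is +7. Two shifts are in play — +7 for a/e/i/o/u, +6 for every other letter.
Applying it to judge: j(cons)+6=p, u(vowel)+7=b, d(cons)+6=j, g(cons)+6=m, e(vowel)+7=l.

pbjml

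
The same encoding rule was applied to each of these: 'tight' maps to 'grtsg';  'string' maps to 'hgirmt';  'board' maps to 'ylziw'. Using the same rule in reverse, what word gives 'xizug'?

Each pair mirrors across the alphabet (t↔g, i↔r, g↔t): positions sum to 25. Each letter is replaced by its mirror in the alphabet: a↔z, b↔y, c↔x, and so on (the Atbash cipher).
Decoding xizug: x↔c, i↔r, z↔a, u↔f, g↔t.

craft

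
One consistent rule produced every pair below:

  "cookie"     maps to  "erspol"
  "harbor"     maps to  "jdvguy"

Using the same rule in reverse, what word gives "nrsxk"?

Letter i (0-indexed) is shifted by i+2, so successive shifts are 2, 3, 4, ….
Reversing it on nrsxk: n−2=l, r−3=o, s−4=o, x−5=s, k−6=e.

loose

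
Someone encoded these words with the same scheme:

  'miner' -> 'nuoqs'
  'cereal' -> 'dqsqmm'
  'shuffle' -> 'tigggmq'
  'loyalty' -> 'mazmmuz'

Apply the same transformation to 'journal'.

kagsomm

The shift depends on letter class: consonant m→n is +1, but vowel i→u is +12. The rule splits by letter class: vowels +12, consonants +1.
For journal: j(cons)+1=k, o(vowel)+12=a, u(vowel)+12=g, r(cons)+1=s, n(cons)+1=o, a(vowel)+12=m, l(cons)+1=m.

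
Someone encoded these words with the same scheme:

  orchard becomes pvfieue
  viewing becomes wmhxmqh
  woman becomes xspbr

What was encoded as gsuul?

forth

Shifts by position in orchard: pos 0: o→p (+1), pos 1: r→v (+4), pos 2: c→f (+3), pos 3: h→i (+1), pos 4: a→e (+4), pos 5: r→u (+3) — repeating every 3. It's a Vigenère-style cipher with numeric key [1,4,3]: position i shifts by key[i mod 3].
Decoding gsuul: g−1=f, s−4=o, u−3=r, u−1=t, l−4=h.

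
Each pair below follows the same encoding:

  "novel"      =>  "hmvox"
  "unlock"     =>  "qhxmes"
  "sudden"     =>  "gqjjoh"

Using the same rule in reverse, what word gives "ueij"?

acid

This is an affine cipher: with a=0,…,z=25, each position x becomes (5x+20) mod 26.
Undoing it on ueij: u(20)→21·(20−20)≡0=a; e(4)→21·(4−20)≡2=c; i(8)→21·(8−20)≡8=i; j(9)→21·(9−20)≡3=d (all mod 26).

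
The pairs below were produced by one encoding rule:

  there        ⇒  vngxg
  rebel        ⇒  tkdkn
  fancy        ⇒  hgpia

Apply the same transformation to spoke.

Shifts by position in there: pos 0: t→v (+2), pos 1: h→n (+6), pos 2: e→g (+2), pos 3: r→x (+6) — repeating every 2. It's a Vigenère-style cipher with numeric key [2,6]: position i shifts by key[i mod 2].
On spoke: s+2=u, p+6=v, o+2=q, k+6=q, e+2=g.

uvqqg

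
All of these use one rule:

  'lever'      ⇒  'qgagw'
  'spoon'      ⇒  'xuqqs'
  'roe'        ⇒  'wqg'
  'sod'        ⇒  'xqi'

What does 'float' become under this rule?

Two shifts are in play — +2 for a/e/i/o/u, +5 for every other letter.
For float: f(cons)+5=k, l(cons)+5=q, o(vowel)+2=q, a(vowel)+2=c, t(cons)+5=y.

kqqcy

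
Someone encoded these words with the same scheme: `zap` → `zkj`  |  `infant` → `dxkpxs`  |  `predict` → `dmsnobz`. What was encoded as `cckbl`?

brass

The word is reversed, then every letter is shifted forward by 10.
Undoing it on cckbl: shift back: c−10=s, c−10=s, k−10=a, b−10=r, l−10=b → ssarb; then reverse → brass.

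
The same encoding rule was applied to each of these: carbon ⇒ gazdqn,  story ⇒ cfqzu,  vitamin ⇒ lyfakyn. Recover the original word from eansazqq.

kangaroo

c(2)→g(6) and a(0)→a(0) fit y≡3x+0 (mod 26); the inverse of 3 mod 26 is 9. Treating letters as 0–25, the rule is x ↦ 3x + 0 (mod 26).
Undoing it on eansazqq: e(4)→9·(4−0)≡10=k; a(0)→9·(0−0)≡0=a; n(13)→9·(13−0)≡13=n; s(18)→9·(18−0)≡6=g; a(0)→9·(0−0)≡0=a; z(25)→9·(25−0)≡17=r; q(16)→9·(16−0)≡14=o; q(16)→9·(16−0)≡14=o (all mod 26).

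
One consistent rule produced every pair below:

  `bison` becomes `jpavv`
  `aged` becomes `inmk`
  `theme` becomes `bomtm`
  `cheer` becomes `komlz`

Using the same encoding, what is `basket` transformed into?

jharma

A repeating key of period 2 is used — shifts +8, +7 over and over.
Applying it to basket: b+8=j, a+7=h, s+8=a, k+7=r, e+8=m, t+7=a.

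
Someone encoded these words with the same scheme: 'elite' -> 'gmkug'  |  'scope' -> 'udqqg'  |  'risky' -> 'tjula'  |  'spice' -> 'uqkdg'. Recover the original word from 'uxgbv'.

Shifts by position in elite: pos 0: e→g (+2), pos 1: l→m (+1), pos 2: i→k (+2), pos 3: t→u (+1) — repeating every 2. The shifts repeat in a cycle of length 2: positions 0,1,… shift by +2, +1, then the pattern repeats.
Reversing it on uxgbv: u−2=s, x−1=w, g−2=e, b−1=a, v−2=t.

sweat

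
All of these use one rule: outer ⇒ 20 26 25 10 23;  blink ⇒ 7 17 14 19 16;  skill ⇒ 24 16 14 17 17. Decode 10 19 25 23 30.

entry

Each letter is replaced by its alphabet position (a=1..z=26) + 5.
Undoing it on 10 19 25 23 30: 10→(10−5)÷1=5=e, 19→(19−5)÷1=14=n, 25→(25−5)÷1=20=t, 23→(23−5)÷1=18=r, 30→(30−5)÷1=25=y.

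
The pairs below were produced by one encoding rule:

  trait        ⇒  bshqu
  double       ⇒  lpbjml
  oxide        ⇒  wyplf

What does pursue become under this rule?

The shifts repeat in a cycle of length 3: positions 0,1,… shift by +8, +1, +7, then the pattern repeats.
For pursue: p+8=x, u+1=v, r+7=y, s+8=a, u+1=v, e+7=l.

xvyavl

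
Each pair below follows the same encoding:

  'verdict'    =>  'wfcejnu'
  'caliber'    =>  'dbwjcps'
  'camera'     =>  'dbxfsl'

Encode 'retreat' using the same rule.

Shifts by position in verdict: pos 0: v→w (+1), pos 1: e→f (+1), pos 2: r→c (+11), pos 3: d→e (+1), pos 4: i→j (+1), pos 5: c→n (+11) — repeating every 3. A repeating key of period 3 is used — shifts +1, +1, +11 over and over.
On retreat: r+1=s, e+1=f, t+11=e, r+1=s, e+1=f, a+11=l, t+1=u.

sfesflu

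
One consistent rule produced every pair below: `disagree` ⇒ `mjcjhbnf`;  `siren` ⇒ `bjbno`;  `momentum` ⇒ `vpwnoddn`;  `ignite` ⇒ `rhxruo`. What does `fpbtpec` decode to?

Shifts by position in disagree: pos 0: d→m (+9), pos 1: i→j (+1), pos 2: s→c (+10), pos 3: a→j (+9), pos 4: g→h (+1), pos 5: r→b (+10) — repeating every 3. A repeating key of period 3 is used — shifts +9, +1, +10 over and over.
Undoing it on fpbtpec: f−9=w, p−1=o, b−10=r, t−9=k, p−1=o, e−10=u, c−9=t.

workout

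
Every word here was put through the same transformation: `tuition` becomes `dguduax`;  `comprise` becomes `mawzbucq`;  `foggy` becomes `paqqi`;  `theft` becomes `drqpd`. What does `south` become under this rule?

cagdr

The shift depends on letter class: consonant t→d is +10, but vowel u→g is +12. Two shifts are in play — +12 for a/e/i/o/u, +10 for every other letter.
Applying it to south: s(cons)+10=c, o(vowel)+12=a, u(vowel)+12=g, t(cons)+10=d, h(cons)+10=r.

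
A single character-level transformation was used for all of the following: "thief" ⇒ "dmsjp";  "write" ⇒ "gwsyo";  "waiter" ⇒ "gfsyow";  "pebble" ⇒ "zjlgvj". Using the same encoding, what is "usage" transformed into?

exklo

Shifts by position in thief: pos 0: t→d (+10), pos 1: h→m (+5), pos 2: i→s (+10), pos 3: e→j (+5) — repeating every 2. A repeating key of period 2 is used — shifts +10, +5 over and over.
For usage: u+10=e, s+5=x, a+10=k, g+5=l, e+10=o.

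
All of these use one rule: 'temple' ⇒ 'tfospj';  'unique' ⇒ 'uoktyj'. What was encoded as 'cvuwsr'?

In temple: t→t is +0, e→f is +1, m→o is +2, p→s is +3 — the shift increases by 1 each position. Each letter shifts forward by its position index (0, 1, 2, …) — the shift grows by one for each successive letter.
Reversing it on cvuwsr: c−0=c, v−1=u, u−2=s, w−3=t, s−4=o, r−5=m.

custom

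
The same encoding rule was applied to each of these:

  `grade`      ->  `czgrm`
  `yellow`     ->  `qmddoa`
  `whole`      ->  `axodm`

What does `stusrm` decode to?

inside

g(6)→c(2) and r(17)→z(25) fit y≡21x+6 (mod 26); the inverse of 21 mod 26 is 5. Treating letters as 0–25, the rule is x ↦ 21x + 6 (mod 26).
Decoding stusrm: s(18)→5·(18−6)≡8=i; t(19)→5·(19−6)≡13=n; u(20)→5·(20−6)≡18=s; s(18)→5·(18−6)≡8=i; r(17)→5·(17−6)≡3=d; m(12)→5·(12−6)≡4=e (all mod 26).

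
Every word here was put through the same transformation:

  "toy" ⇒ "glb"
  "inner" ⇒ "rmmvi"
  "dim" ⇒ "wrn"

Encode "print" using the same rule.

kirmg

This is the alphabet-reversal cipher (Atbash): a becomes z, b becomes y, etc.
For print: p↔k, r↔i, i↔r, n↔m, t↔g.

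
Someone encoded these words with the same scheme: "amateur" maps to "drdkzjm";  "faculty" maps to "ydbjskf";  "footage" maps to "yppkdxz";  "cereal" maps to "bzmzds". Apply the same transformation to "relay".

a(0)→d(3) and m(12)→r(17) fit y≡25x+3 (mod 26); the inverse of 25 mod 26 is 25. Each letter's alphabet position (a=0..z=25) is mapped through 25·x+3 mod 26 — an affine cipher.
On relay: r(17)→25·17+3≡12=m; e(4)→25·4+3≡25=z; l(11)→25·11+3≡18=s; a(0)→25·0+3≡3=d; y(24)→25·24+3≡5=f (all mod 26).

mzsdf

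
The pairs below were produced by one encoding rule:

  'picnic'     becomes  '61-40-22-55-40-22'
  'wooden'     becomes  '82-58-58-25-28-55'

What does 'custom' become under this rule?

With a=1..z=26, the number is 3·pos + 13.
Applying it to custom: c=3→22, u=21→76, s=19→70, t=20→73, o=15→58, m=13→52.

22-76-70-73-58-52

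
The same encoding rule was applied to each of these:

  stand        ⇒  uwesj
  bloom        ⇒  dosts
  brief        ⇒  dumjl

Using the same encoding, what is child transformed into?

In stand: s→u is +2, t→w is +3, a→e is +4, n→s is +5 — the shift increases by 1 each position. The shift increases by 1 at each position, starting from +2: 2, 3, 4, ….
For child: c+2=e, h+3=k, i+4=m, l+5=q, d+6=j.

ekmqj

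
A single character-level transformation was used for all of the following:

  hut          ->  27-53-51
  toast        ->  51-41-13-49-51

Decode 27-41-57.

how

h(#8)→27 and u(#21)→53: differences scale by 2, so n = 2·pos + 11. Each letter becomes 2×(its alphabet position, a=1..z=26) + 11.
Reversing it on 27-41-57: 27→(27−11)÷2=8=h, 41→(41−11)÷2=15=o, 57→(57−11)÷2=23=w.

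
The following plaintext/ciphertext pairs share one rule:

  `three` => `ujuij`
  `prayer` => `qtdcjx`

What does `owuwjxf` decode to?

nursery

The shift increases by 1 at each position, starting from +1: 1, 2, 3, ….
Undoing it on owuwjxf: o−1=n, w−2=u, u−3=r, w−4=s, j−5=e, x−6=r, f−7=y.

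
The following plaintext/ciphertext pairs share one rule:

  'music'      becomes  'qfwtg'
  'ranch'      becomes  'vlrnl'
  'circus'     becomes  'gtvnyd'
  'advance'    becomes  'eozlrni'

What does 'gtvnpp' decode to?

Shifts by position in music: pos 0: m→q (+4), pos 1: u→f (+11), pos 2: s→w (+4), pos 3: i→t (+11) — repeating every 2. It's a Vigenère-style cipher with numeric key [4,11]: position i shifts by key[i mod 2].
Undoing it on gtvnpp: g−4=c, t−11=i, v−4=r, n−11=c, p−4=l, p−11=e.

circle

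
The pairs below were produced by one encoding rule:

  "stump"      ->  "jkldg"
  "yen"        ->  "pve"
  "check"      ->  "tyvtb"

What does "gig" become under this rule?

xzx

Compare letters: s→j is +17, t→k is +17, u→l is +17 — a constant shift. Each letter is shifted forward by 17 in the alphabet (a Caesar shift of +17).
For gig: g+17=x, i+17=z, g+17=x.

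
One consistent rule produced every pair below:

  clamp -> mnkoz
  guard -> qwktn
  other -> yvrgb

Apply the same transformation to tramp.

Shifts by position in clamp: pos 0: c→m (+10), pos 1: l→n (+2), pos 2: a→k (+10), pos 3: m→o (+2) — repeating every 2. It's a Vigenère-style cipher with numeric key [10,2]: position i shifts by key[i mod 2].
For tramp: t+10=d, r+2=t, a+10=k, m+2=o, p+10=z.

dtkoz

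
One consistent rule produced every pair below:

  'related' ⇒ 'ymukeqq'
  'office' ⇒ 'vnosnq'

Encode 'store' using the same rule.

Letter i (0-indexed) is shifted by i+7, so successive shifts are 7, 8, 9, ….
Applying it to store: s+7=z, t+8=b, o+9=x, r+10=b, e+11=p.

zbxbp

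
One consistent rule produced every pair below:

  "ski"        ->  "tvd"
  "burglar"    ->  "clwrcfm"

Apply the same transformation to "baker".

Read the word backwards and shift each letter +11.
For baker: reverse → rekab; then shift: r+11=c, e+11=p, k+11=v, a+11=l, b+11=m.

cpvlm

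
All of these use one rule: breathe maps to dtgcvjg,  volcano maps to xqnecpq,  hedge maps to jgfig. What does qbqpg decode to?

Compare letters: b→d is +2, r→t is +2, e→g is +2 — a constant shift. Every letter moves 2 places later in the alphabet, wrapping around z→a.
Reversing it on qbqpg: q−2=o, b−2=z, q−2=o, p−2=n, g−2=e.

ozone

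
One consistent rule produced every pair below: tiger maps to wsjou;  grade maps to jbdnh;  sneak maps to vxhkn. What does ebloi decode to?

brief

Shifts by position in tiger: pos 0: t→w (+3), pos 1: i→s (+10), pos 2: g→j (+3), pos 3: e→o (+10) — repeating every 2. The shifts repeat in a cycle of length 2: positions 0,1,… shift by +3, +10, then the pattern repeats.
Decoding ebloi: e−3=b, b−10=r, l−3=i, o−10=e, i−3=f.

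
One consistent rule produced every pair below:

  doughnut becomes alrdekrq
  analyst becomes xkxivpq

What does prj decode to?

Compare letters: d→a is +23, o→l is +23, u→r is +23 — a constant shift. It's a constant shift of +23 (ROT23).
Decoding prj: p−23=s, r−23=u, j−23=m.

sum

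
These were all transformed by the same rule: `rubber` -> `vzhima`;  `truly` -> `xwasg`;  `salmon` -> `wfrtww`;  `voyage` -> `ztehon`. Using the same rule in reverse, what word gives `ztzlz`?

In rubber: r→v is +4, u→z is +5, b→h is +6, b→i is +7 — the shift increases by 1 each position. Each letter shifts forward by (position + 4), i.e. 4, 5, 6, … — the shift grows by one for each successive letter.
Decoding ztzlz: z−4=v, t−5=o, z−6=t, l−7=e, z−8=r.

voter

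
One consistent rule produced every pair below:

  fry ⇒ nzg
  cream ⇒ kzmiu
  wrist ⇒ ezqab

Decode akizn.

It's a constant shift of +8 (ROT8).
Undoing it on akizn: a−8=s, k−8=c, i−8=a, z−8=r, n−8=f.

scarf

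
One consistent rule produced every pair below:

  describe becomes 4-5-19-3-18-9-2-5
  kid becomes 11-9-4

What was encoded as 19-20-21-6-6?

stuff

d is letter #4 and maps to 4: an offset of 0. Each letter is replaced by its alphabet position (a=1, b=2, …, z=26).
Reversing it on 19-20-21-6-6: 19=s, 20=t, 21=u, 6=f, 6=f.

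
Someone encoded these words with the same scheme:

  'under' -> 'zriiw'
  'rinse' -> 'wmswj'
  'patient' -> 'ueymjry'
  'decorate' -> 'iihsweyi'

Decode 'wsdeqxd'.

Shifts by position in under: pos 0: u→z (+5), pos 1: n→r (+4), pos 2: d→i (+5), pos 3: e→i (+4) — repeating every 2. It's a Vigenère-style cipher with numeric key [5,4]: position i shifts by key[i mod 2].
Undoing it on wsdeqxd: w−5=r, s−4=o, d−5=y, e−4=a, q−5=l, x−4=t, d−5=y.

royalty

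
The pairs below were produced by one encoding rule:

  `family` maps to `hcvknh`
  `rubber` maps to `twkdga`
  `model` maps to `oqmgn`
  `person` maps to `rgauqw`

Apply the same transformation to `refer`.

tgogt

Shifts by position in family: pos 0: f→h (+2), pos 1: a→c (+2), pos 2: m→v (+9), pos 3: i→k (+2), pos 4: l→n (+2), pos 5: y→h (+9) — repeating every 3. The shifts repeat in a cycle of length 3: positions 0,1,… shift by +2, +2, +9, then the pattern repeats.
On refer: r+2=t, e+2=g, f+9=o, e+2=g, r+2=t.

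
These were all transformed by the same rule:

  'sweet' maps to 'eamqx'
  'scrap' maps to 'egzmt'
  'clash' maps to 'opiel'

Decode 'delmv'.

A repeating key of period 3 is used — shifts +12, +4, +8 over and over.
Undoing it on delmv: d−12=r, e−4=a, l−8=d, m−12=a, v−4=r.

radar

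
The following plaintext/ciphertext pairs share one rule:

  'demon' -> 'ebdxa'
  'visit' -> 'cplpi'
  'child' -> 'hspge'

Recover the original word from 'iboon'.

terra

d(3)→e(4) and e(4)→b(1) fit y≡23x+13 (mod 26); the inverse of 23 mod 26 is 17. Each letter's alphabet position (a=0..z=25) is mapped through 23·x+13 mod 26 — an affine cipher.
Undoing it on iboon: i(8)→17·(8−13)≡19=t; b(1)→17·(1−13)≡4=e; o(14)→17·(14−13)≡17=r; o(14)→17·(14−13)≡17=r; n(13)→17·(13−13)≡0=a (all mod 26).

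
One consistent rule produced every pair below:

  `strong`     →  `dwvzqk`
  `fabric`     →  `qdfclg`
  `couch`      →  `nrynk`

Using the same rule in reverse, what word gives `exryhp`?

tunnel

Shifts by position in strong: pos 0: s→d (+11), pos 1: t→w (+3), pos 2: r→v (+4), pos 3: o→z (+11), pos 4: n→q (+3), pos 5: g→k (+4) — repeating every 3. The shifts repeat in a cycle of length 3: positions 0,1,… shift by +11, +3, +4, then the pattern repeats.
Decoding exryhp: e−11=t, x−3=u, r−4=n, y−11=n, h−3=e, p−4=l.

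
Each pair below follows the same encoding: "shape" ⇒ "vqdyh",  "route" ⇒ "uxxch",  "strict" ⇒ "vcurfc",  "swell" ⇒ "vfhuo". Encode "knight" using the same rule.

nwlpkc

Shifts by position in shape: pos 0: s→v (+3), pos 1: h→q (+9), pos 2: a→d (+3), pos 3: p→y (+9) — repeating every 2. It's a Vigenère-style cipher with numeric key [3,9]: position i shifts by key[i mod 2].
For knight: k+3=n, n+9=w, i+3=l, g+9=p, h+3=k, t+9=c.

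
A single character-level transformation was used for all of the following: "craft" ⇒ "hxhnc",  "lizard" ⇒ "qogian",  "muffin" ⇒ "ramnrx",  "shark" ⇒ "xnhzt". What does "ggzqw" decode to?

basin

In craft: c→h is +5, r→x is +6, a→h is +7, f→n is +8 — the shift increases by 1 each position. Each letter shifts forward by (position + 5), i.e. 5, 6, 7, … — the shift grows by one for each successive letter.
Decoding ggzqw: g−5=b, g−6=a, z−7=s, q−8=i, w−9=n.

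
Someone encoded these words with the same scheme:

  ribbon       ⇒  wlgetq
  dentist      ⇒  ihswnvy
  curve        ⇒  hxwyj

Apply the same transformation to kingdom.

plsjirr

Shifts by position in ribbon: pos 0: r→w (+5), pos 1: i→l (+3), pos 2: b→g (+5), pos 3: b→e (+3) — repeating every 2. The shifts repeat in a cycle of length 2: positions 0,1,… shift by +5, +3, then the pattern repeats.
Applying it to kingdom: k+5=p, i+3=l, n+5=s, g+3=j, d+5=i, o+3=r, m+5=r.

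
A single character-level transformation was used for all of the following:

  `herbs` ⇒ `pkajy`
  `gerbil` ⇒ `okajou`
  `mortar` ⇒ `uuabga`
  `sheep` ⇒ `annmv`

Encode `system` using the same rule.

Shifts by position in herbs: pos 0: h→p (+8), pos 1: e→k (+6), pos 2: r→a (+9), pos 3: b→j (+8), pos 4: s→y (+6) — repeating every 3. The shifts repeat in a cycle of length 3: positions 0,1,… shift by +8, +6, +9, then the pattern repeats.
On system: s+8=a, y+6=e, s+9=b, t+8=b, e+6=k, m+9=v.

aebbkv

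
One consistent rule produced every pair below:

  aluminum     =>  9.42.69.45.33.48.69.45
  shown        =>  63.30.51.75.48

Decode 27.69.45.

Each letter becomes 3×(its alphabet position, a=1..z=26) + 6.
Reversing it on 27.69.45: 27→(27−6)÷3=7=g, 69→(69−6)÷3=21=u, 45→(45−6)÷3=13=m.

gum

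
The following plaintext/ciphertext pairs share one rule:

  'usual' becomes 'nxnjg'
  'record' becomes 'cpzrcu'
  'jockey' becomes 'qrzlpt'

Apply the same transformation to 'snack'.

xwjzl

u(20)→n(13) and s(18)→x(23) fit y≡21x+9 (mod 26); the inverse of 21 mod 26 is 5. This is an affine cipher: with a=0,…,z=25, each position x becomes (21x+9) mod 26.
On snack: s(18)→21·18+9≡23=x; n(13)→21·13+9≡22=w; a(0)→21·0+9≡9=j; c(2)→21·2+9≡25=z; k(10)→21·10+9≡11=l (all mod 26).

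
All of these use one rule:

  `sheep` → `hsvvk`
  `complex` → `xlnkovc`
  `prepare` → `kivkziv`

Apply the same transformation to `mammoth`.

nznnlgs

Letters are reflected about the middle of the alphabet (position → 25−position): Atbash.
On mammoth: m↔n, a↔z, m↔n, m↔n, o↔l, t↔g, h↔s.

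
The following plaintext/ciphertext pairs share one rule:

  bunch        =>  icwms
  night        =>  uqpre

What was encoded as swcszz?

Letter i (0-indexed) is shifted by i+7, so successive shifts are 7, 8, 9, ….
Decoding swcszz: s−7=l, w−8=o, c−9=t, s−10=i, z−11=o, z−12=n.

lotion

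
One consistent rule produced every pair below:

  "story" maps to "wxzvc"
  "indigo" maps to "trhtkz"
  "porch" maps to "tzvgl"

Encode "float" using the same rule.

jpzlx

The rule splits by letter class: vowels +11, consonants +4.
On float: f(cons)+4=j, l(cons)+4=p, o(vowel)+11=z, a(vowel)+11=l, t(cons)+4=x.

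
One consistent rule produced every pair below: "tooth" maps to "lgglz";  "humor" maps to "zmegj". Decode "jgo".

row

Compare letters: t→l is +18, o→g is +18, o→g is +18 — a constant shift. It's a constant shift of +18 (ROT18).
Undoing it on jgo: j−18=r, g−18=o, o−18=w.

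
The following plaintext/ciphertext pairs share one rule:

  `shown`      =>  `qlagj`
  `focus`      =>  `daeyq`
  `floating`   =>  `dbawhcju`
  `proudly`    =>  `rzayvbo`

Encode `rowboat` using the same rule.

s(18)→q(16) and h(7)→l(11) fit y≡17x+22 (mod 26); the inverse of 17 mod 26 is 23. Treating letters as 0–25, the rule is x ↦ 17x + 22 (mod 26).
On rowboat: r(17)→17·17+22≡25=z; o(14)→17·14+22≡0=a; w(22)→17·22+22≡6=g; b(1)→17·1+22≡13=n; o(14)→17·14+22≡0=a; a(0)→17·0+22≡22=w; t(19)→17·19+22≡7=h (all mod 26).

zagnawh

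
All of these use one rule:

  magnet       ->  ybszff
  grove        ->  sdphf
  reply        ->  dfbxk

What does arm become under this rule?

The shift depends on letter class: consonant m→y is +12, but vowel a→b is +1. Two shifts are in play — +1 for a/e/i/o/u, +12 for every other letter.
On arm: a(vowel)+1=b, r(cons)+12=d, m(cons)+12=y.

bdy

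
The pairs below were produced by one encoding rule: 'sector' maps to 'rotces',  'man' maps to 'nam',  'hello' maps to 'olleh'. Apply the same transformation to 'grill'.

llirg

The output letters match the input read backwards: sector reversed is rotces. It's just the letters in reverse order.
Applying it to grill: reverse → llirg.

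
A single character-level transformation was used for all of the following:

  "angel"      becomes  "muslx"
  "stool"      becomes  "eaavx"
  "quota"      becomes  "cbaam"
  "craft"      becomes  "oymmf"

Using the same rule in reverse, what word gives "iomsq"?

whale

The shifts repeat in a cycle of length 2: positions 0,1,… shift by +12, +7, then the pattern repeats.
Undoing it on iomsq: i−12=w, o−7=h, m−12=a, s−7=l, q−12=e.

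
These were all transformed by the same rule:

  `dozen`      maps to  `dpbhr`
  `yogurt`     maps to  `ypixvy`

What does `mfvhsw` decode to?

In dozen: d→d is +0, o→p is +1, z→b is +2, e→h is +3 — the shift increases by 1 each position. Each letter shifts forward by its position index (0, 1, 2, …) — the shift grows by one for each successive letter.
Decoding mfvhsw: m−0=m, f−1=e, v−2=t, h−3=e, s−4=o, w−5=r.

meteor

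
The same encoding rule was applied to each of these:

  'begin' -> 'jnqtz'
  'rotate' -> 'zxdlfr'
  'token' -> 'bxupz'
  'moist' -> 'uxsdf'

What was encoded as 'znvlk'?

relay

Each letter shifts forward by (position + 8), i.e. 8, 9, 10, … — the shift grows by one for each successive letter.
Reversing it on znvlk: z−8=r, n−9=e, v−10=l, l−11=a, k−12=y.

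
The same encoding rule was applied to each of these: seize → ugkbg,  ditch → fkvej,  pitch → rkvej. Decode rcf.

pad

Compare letters: s→u is +2, e→g is +2, i→k is +2 — a constant shift. Every letter moves 2 places later in the alphabet, wrapping around z→a.
Decoding rcf: r−2=p, c−2=a, f−2=d.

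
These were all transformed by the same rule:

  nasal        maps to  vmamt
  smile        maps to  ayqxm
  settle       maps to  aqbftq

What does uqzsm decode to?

It's a Vigenère-style cipher with numeric key [8,12]: position i shifts by key[i mod 2].
Reversing it on uqzsm: u−8=m, q−12=e, z−8=r, s−12=g, m−8=e.

merge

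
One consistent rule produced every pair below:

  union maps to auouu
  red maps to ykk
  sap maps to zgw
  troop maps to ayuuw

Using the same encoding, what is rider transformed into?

The shift depends on letter class: consonant n→u is +7, but vowel u→a is +6. Two shifts are in play — +6 for a/e/i/o/u, +7 for every other letter.
For rider: r(cons)+7=y, i(vowel)+6=o, d(cons)+7=k, e(vowel)+6=k, r(cons)+7=y.

yokky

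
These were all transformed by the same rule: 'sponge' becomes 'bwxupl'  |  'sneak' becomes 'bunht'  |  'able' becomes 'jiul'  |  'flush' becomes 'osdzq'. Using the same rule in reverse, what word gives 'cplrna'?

Shifts by position in sponge: pos 0: s→b (+9), pos 1: p→w (+7), pos 2: o→x (+9), pos 3: n→u (+7) — repeating every 2. It's a Vigenère-style cipher with numeric key [9,7]: position i shifts by key[i mod 2].
Decoding cplrna: c−9=t, p−7=i, l−9=c, r−7=k, n−9=e, a−7=t.

ticket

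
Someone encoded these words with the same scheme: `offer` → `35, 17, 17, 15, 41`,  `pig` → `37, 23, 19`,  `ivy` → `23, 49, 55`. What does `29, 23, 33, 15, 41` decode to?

liner

o(#15)→35 and f(#6)→17: differences scale by 2, so n = 2·pos + 5. With a=1..z=26, the number is 2·pos + 5.
Decoding 29, 23, 33, 15, 41: 29→(29−5)÷2=12=l, 23→(23−5)÷2=9=i, 33→(33−5)÷2=14=n, 15→(15−5)÷2=5=e, 41→(41−5)÷2=18=r.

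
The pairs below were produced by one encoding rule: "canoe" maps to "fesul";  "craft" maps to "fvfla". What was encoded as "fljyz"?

In canoe: c→f is +3, a→e is +4, n→s is +5, o→u is +6 — the shift increases by 1 each position. Each letter shifts forward by (position + 3), i.e. 3, 4, 5, … — the shift grows by one for each successive letter.
Undoing it on fljyz: f−3=c, l−4=h, j−5=e, y−6=s, z−7=s.

chess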